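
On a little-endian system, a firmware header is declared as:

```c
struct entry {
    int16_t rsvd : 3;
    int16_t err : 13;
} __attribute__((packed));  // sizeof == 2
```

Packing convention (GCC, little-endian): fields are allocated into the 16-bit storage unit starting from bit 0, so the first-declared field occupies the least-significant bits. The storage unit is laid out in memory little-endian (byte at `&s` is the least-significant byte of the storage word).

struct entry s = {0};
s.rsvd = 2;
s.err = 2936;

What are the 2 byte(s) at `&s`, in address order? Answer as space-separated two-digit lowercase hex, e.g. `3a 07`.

c2 5b

rsvd (3b) val=2 bits=0x2 at bit 0: 0x0002
err (13b) val=2936 bits=0xb78 at bit 3: 0x5bc2
word = 0x5bc2 → little-endian bytes:
  [0]=0xc2  [1]=0x5b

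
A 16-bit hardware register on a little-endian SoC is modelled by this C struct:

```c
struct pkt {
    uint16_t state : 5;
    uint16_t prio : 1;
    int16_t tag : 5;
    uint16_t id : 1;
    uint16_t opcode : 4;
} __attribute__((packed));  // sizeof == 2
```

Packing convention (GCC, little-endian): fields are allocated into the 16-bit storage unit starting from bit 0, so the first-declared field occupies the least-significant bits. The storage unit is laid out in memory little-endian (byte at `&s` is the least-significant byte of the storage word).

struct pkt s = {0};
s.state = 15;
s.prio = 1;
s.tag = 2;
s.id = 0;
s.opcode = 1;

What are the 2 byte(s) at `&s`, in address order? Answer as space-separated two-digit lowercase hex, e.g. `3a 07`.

af 10

[0+:5] state=15 & 0x1f = 0xf; word=0x000f
[5+:1] prio=1 & 0x1 = 0x1; word=0x002f
[6+:5] tag=2 & 0x1f = 0x2; word=0x00af
[11+:1] id=0 & 0x1 = 0x0; word=0x00af
[12+:4] opcode=1 & 0xf = 0x1; word=0x10af
word = 0x10af → little-endian bytes:
  [0]=0xaf  [1]=0x10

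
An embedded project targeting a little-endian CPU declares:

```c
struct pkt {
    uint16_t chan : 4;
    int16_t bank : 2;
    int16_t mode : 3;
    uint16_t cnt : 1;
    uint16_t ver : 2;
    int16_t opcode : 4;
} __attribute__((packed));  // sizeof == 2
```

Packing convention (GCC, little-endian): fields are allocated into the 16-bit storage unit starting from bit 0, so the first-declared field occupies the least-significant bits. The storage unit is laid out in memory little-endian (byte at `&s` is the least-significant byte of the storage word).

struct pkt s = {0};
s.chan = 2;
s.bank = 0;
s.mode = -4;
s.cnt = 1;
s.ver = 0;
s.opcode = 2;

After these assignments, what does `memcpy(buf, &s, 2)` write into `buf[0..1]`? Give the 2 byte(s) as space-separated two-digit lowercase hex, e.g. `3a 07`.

chan:4 = 2 → 0x2 << 0 → word 0x0002
bank:2 = 0 → 0x0 << 4 → word 0x0002
mode:3 = -4 → 0x4 << 6 → word 0x0102
cnt:1 = 1 → 0x1 << 9 → word 0x0302
ver:2 = 0 → 0x0 << 10 → word 0x0302
opcode:4 = 2 → 0x2 << 12 → word 0x2302
word = 0x2302 → little-endian bytes:
  [0]=0x02  [1]=0x23

02 23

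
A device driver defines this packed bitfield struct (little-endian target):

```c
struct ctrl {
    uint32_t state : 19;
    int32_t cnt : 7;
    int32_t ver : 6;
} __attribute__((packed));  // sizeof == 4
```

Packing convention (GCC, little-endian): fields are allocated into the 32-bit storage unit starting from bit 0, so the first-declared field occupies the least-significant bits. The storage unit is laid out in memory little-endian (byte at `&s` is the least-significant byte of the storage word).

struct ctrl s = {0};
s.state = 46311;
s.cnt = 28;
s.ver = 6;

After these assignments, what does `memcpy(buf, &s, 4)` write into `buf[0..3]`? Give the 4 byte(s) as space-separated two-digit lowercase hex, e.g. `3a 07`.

e7 b4 e0 18

state:19 = 46311 → 0xb4e7 << 0 → word 0x0000b4e7
cnt:7 = 28 → 0x1c << 19 → word 0x00e0b4e7
ver:6 = 6 → 0x6 << 26 → word 0x18e0b4e7
word = 0x18e0b4e7 → little-endian bytes:
  [0]=0xe7  [1]=0xb4  [2]=0xe0  [3]=0x18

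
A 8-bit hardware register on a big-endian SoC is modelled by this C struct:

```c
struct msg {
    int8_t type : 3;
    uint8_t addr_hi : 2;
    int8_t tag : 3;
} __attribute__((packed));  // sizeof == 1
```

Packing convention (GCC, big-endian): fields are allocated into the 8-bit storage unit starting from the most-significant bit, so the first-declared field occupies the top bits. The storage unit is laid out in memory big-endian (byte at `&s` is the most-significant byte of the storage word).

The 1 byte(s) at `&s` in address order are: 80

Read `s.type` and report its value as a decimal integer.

[0]=0x80 (big-endian) → word 0x80
type:3 @ bit 5 → (0x80>>5)&0x7 = 0x4  ←
addr_hi:2 @ bit 3 → (0x80>>3)&0x3 = 0x0
tag:3 @ bit 0 → (0x80>>0)&0x7 = 0x0
type signed 3b, MSB=1: 4 - 8 = -4

-4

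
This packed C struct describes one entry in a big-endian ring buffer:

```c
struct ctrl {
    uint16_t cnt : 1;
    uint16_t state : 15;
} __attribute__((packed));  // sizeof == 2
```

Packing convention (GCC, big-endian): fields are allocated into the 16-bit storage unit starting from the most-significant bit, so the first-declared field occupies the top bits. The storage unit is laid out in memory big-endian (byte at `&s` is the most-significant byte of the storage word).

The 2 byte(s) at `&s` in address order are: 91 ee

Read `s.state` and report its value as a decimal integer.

[0]=0x91 [1]=0xee (big-endian) → word 0x91ee
cnt:1 @ bit 15 → (0x91ee>>15)&0x1 = 0x1
state:15 @ bit 0 → (0x91ee>>0)&0x7fff = 0x11ee  ←

4590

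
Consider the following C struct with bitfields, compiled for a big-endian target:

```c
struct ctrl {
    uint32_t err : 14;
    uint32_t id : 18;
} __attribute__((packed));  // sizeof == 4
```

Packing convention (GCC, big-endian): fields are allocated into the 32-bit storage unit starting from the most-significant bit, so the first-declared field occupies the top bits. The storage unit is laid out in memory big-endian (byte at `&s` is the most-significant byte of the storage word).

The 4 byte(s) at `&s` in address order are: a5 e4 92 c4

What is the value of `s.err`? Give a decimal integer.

[0]=0xa5 [1]=0xe4 [2]=0x92 [3]=0xc4 (big-endian) → word 0xa5e492c4
err:14 @ bit 18 → (0xa5e492c4>>18)&0x3fff = 0x2979  ←
id:18 @ bit 0 → (0xa5e492c4>>0)&0x3ffff = 0x92c4

10617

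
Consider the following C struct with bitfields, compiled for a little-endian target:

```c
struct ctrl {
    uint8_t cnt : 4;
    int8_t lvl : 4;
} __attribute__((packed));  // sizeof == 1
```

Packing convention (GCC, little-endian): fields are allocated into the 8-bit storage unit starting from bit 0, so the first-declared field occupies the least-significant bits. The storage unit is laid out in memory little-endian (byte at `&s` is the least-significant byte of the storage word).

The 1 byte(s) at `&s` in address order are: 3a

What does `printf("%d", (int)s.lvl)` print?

[0]=0x3a (little-endian) → word 0x3a
cnt [0+:4] = (word>>0) & 0xf = 10
lvl [4+:4] = (word>>4) & 0xf = 3  ←
lvl signed 4b, MSB=0: value = 3

3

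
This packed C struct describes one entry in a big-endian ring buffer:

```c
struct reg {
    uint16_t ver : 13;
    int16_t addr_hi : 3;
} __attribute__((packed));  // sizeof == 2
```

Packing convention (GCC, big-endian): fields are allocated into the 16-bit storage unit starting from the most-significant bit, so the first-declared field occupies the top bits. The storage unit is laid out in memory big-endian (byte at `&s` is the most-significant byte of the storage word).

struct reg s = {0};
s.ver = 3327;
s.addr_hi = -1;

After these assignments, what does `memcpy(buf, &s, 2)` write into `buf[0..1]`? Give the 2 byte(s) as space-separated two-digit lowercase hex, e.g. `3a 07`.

67 ff

[3+:13] ver=3327 & 0x1fff = 0xcff; word=0x67f8
[0+:3] addr_hi=-1 & 0x7 = 0x7; word=0x67ff
word = 0x67ff → big-endian bytes:
  [0]=0x67  [1]=0xff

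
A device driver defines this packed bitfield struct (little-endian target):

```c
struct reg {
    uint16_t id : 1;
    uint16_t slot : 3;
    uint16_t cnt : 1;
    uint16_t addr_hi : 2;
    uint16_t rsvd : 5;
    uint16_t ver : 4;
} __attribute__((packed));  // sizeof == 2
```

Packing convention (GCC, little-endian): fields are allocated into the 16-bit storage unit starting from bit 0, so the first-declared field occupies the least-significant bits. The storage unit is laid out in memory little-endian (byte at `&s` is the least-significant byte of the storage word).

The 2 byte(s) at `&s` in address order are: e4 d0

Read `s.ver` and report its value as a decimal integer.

13

[0]=0xe4 [1]=0xd0 (little-endian) → word 0xd0e4
id [0+:1] = (word>>0) & 0x1 = 0
slot [1+:3] = (word>>1) & 0x7 = 2
cnt [4+:1] = (word>>4) & 0x1 = 0
addr_hi [5+:2] = (word>>5) & 0x3 = 3
rsvd [7+:5] = (word>>7) & 0x1f = 1
ver [12+:4] = (word>>12) & 0xf = 13  ←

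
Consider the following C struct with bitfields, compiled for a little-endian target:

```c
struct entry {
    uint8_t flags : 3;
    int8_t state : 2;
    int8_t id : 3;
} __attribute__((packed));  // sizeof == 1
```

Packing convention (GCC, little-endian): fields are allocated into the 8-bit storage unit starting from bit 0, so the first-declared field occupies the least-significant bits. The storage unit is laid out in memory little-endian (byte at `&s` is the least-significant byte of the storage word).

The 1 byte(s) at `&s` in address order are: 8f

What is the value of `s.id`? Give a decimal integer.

[0]=0x8f (little-endian) → word 0x8f
flags [0+:3] = (word>>0) & 0x7 = 7
state [3+:2] = (word>>3) & 0x3 = 1
id [5+:3] = (word>>5) & 0x7 = 4  ←
id signed 3b, MSB=1: 4 - 8 = -4

-4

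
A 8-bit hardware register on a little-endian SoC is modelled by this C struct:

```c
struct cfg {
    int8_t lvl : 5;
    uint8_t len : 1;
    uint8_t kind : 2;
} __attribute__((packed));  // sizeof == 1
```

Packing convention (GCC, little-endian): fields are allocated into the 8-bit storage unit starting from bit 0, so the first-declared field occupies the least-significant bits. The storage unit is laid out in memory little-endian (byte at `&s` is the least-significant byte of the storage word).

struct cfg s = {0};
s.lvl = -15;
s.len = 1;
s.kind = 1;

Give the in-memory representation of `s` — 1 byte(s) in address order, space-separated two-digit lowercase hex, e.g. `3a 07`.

71

lvl:5 = -15 → 0x11 << 0 → word 0x11
len:1 = 1 → 0x1 << 5 → word 0x31
kind:2 = 1 → 0x1 << 6 → word 0x71
word = 0x71 → little-endian bytes:
  [0]=0x71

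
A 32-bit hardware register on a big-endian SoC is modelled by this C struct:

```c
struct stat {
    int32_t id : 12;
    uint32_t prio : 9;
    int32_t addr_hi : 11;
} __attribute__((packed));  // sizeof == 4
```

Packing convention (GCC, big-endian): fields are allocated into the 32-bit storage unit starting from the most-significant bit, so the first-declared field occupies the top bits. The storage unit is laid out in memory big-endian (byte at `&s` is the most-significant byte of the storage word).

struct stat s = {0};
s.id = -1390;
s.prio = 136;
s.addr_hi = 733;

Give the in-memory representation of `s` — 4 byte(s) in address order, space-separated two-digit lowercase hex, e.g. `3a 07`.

a9 24 42 dd

id:12 = -1390 → 0xa92 << 20 → word 0xa9200000
prio:9 = 136 → 0x88 << 11 → word 0xa9244000
addr_hi:11 = 733 → 0x2dd << 0 → word 0xa92442dd
word = 0xa92442dd → big-endian bytes:
  [0]=0xa9  [1]=0x24  [2]=0x42  [3]=0xdd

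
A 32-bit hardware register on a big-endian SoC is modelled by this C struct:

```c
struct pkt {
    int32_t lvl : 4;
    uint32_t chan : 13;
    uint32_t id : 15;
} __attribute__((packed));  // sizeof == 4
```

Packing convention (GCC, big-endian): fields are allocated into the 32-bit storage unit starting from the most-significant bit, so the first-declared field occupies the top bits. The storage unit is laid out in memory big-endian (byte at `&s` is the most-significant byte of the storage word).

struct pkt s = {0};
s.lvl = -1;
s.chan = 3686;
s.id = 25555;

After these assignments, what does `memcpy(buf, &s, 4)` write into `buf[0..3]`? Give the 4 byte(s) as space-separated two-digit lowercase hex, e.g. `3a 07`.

f7 33 63 d3

lvl:4 = -1 → 0xf << 28 → word 0xf0000000
chan:13 = 3686 → 0xe66 << 15 → word 0xf7330000
id:15 = 25555 → 0x63d3 << 0 → word 0xf73363d3
word = 0xf73363d3 → big-endian bytes:
  [0]=0xf7  [1]=0x33  [2]=0x63  [3]=0xd3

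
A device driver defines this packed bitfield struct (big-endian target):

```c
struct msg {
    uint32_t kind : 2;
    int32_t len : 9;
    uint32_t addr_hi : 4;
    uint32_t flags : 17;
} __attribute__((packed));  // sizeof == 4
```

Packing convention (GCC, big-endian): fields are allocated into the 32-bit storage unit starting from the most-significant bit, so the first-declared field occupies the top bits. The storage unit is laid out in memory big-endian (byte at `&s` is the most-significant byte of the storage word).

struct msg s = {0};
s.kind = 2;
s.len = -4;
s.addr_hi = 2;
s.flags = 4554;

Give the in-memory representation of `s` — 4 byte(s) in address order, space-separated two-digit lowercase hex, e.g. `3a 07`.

[30+:2] kind=2 & 0x3 = 0x2; word=0x80000000
[21+:9] len=-4 & 0x1ff = 0x1fc; word=0xbf800000
[17+:4] addr_hi=2 & 0xf = 0x2; word=0xbf840000
[0+:17] flags=4554 & 0x1ffff = 0x11ca; word=0xbf8411ca
word = 0xbf8411ca → big-endian bytes:
  [0]=0xbf  [1]=0x84  [2]=0x11  [3]=0xca

bf 84 11 ca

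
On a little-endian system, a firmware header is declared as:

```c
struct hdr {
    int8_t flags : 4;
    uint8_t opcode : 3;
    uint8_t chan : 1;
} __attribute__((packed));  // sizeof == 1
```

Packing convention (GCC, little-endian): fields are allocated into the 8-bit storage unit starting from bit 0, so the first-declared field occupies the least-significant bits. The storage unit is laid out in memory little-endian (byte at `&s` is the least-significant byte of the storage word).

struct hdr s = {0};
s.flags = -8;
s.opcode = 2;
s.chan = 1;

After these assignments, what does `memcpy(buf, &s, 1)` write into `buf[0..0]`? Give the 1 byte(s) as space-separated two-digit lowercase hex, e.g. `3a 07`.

[0+:4] flags=-8 & 0xf = 0x8; word=0x08
[4+:3] opcode=2 & 0x7 = 0x2; word=0x28
[7+:1] chan=1 & 0x1 = 0x1; word=0xa8
word = 0xa8 → little-endian bytes:
  [0]=0xa8

a8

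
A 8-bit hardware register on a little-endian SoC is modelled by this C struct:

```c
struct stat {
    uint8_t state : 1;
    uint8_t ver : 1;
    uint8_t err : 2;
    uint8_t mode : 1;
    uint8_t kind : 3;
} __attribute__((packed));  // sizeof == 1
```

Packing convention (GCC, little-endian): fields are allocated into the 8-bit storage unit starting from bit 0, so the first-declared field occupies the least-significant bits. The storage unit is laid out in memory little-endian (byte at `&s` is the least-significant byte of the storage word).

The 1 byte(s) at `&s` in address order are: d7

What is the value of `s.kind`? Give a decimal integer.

[0]=0xd7 (little-endian) → word 0xd7
state:1 @ bit 0 → (0xd7>>0)&0x1 = 0x1
ver:1 @ bit 1 → (0xd7>>1)&0x1 = 0x1
err:2 @ bit 2 → (0xd7>>2)&0x3 = 0x1
mode:1 @ bit 4 → (0xd7>>4)&0x1 = 0x1
kind:3 @ bit 5 → (0xd7>>5)&0x7 = 0x6  ←

6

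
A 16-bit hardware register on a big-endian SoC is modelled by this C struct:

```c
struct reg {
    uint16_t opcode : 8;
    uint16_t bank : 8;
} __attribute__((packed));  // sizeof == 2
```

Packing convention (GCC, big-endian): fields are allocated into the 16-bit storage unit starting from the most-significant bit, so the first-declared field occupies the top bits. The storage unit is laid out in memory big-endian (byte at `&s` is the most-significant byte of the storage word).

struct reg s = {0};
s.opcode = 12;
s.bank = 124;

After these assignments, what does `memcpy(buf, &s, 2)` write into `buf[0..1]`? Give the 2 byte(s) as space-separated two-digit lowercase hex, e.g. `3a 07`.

0c 7c

[8+:8] opcode=12 & 0xff = 0xc; word=0x0c00
[0+:8] bank=124 & 0xff = 0x7c; word=0x0c7c
word = 0x0c7c → big-endian bytes:
  [0]=0x0c  [1]=0x7c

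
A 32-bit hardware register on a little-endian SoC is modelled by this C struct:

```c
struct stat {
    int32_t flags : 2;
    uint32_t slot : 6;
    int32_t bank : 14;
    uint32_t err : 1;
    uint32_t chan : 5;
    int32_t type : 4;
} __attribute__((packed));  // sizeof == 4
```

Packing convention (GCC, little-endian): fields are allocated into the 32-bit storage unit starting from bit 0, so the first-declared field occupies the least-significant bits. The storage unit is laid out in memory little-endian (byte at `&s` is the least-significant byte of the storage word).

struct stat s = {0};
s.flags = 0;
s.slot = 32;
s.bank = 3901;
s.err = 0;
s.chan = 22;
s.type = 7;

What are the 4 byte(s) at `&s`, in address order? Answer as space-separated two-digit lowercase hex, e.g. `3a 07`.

[0+:2] flags=0 & 0x3 = 0x0; word=0x00000000
[2+:6] slot=32 & 0x3f = 0x20; word=0x00000080
[8+:14] bank=3901 & 0x3fff = 0xf3d; word=0x000f3d80
[22+:1] err=0 & 0x1 = 0x0; word=0x000f3d80
[23+:5] chan=22 & 0x1f = 0x16; word=0x0b0f3d80
[28+:4] type=7 & 0xf = 0x7; word=0x7b0f3d80
word = 0x7b0f3d80 → little-endian bytes:
  [0]=0x80  [1]=0x3d  [2]=0x0f  [3]=0x7b

80 3d 0f 7b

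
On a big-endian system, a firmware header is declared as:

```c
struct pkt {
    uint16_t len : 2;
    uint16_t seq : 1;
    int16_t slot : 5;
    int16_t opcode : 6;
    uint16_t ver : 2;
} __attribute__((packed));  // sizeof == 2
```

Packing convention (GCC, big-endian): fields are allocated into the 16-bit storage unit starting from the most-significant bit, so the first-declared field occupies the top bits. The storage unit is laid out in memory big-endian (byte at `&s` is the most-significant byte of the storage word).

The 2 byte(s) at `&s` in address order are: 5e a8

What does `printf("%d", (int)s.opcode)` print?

[0]=0x5e [1]=0xa8 (big-endian) → word 0x5ea8
len:2 @ bit 14 → (0x5ea8>>14)&0x3 = 0x1
seq:1 @ bit 13 → (0x5ea8>>13)&0x1 = 0x0
slot:5 @ bit 8 → (0x5ea8>>8)&0x1f = 0x1e
opcode:6 @ bit 2 → (0x5ea8>>2)&0x3f = 0x2a  ←
ver:2 @ bit 0 → (0x5ea8>>0)&0x3 = 0x0
opcode signed 6b, MSB=1: 42 - 64 = -22

-22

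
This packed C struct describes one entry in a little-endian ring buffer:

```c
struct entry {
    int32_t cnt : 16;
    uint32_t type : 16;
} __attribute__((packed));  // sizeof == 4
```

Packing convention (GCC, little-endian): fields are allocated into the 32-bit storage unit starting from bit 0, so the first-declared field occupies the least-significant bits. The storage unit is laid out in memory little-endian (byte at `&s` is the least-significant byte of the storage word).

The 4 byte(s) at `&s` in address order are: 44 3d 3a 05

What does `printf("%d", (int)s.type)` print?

[0]=0x44 [1]=0x3d [2]=0x3a [3]=0x05 (little-endian) → word 0x053a3d44
cnt:16 @ bit 0 → (0x053a3d44>>0)&0xffff = 0x3d44
type:16 @ bit 16 → (0x053a3d44>>16)&0xffff = 0x53a  ←

1338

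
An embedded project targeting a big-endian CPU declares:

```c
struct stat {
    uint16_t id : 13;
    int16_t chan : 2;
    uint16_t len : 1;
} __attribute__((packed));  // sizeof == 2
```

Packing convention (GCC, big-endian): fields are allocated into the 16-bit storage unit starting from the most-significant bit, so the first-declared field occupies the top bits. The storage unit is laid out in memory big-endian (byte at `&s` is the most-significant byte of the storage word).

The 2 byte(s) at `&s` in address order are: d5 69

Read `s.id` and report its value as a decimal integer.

[0]=0xd5 [1]=0x69 (big-endian) → word 0xd569
id:13 @ bit 3 → (0xd569>>3)&0x1fff = 0x1aad  ←
chan:2 @ bit 1 → (0xd569>>1)&0x3 = 0x0
len:1 @ bit 0 → (0xd569>>0)&0x1 = 0x1

6829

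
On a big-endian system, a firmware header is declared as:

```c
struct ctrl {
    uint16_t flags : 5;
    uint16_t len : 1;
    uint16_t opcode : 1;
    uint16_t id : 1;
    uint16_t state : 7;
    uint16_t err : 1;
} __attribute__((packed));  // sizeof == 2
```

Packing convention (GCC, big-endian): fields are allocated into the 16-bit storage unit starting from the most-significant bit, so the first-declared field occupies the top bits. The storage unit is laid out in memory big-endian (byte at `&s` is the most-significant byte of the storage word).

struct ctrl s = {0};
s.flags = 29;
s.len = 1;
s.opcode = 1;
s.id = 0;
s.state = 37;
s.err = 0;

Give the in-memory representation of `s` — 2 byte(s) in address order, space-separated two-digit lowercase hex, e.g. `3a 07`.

flags:5 = 29 → 0x1d << 11 → word 0xe800
len:1 = 1 → 0x1 << 10 → word 0xec00
opcode:1 = 1 → 0x1 << 9 → word 0xee00
id:1 = 0 → 0x0 << 8 → word 0xee00
state:7 = 37 → 0x25 << 1 → word 0xee4a
err:1 = 0 → 0x0 << 0 → word 0xee4a
word = 0xee4a → big-endian bytes:
  [0]=0xee  [1]=0x4a

ee 4a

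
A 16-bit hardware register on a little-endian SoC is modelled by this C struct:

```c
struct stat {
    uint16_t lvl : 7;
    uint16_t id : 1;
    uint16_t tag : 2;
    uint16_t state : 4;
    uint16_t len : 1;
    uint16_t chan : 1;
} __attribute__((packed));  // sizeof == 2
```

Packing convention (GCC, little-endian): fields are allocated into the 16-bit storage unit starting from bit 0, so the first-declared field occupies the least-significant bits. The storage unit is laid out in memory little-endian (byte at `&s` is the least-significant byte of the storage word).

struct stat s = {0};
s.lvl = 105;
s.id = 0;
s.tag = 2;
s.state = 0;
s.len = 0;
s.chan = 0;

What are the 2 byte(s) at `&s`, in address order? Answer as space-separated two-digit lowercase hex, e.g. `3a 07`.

69 02

lvl:7 = 105 → 0x69 << 0 → word 0x0069
id:1 = 0 → 0x0 << 7 → word 0x0069
tag:2 = 2 → 0x2 << 8 → word 0x0269
state:4 = 0 → 0x0 << 10 → word 0x0269
len:1 = 0 → 0x0 << 14 → word 0x0269
chan:1 = 0 → 0x0 << 15 → word 0x0269
word = 0x0269 → little-endian bytes:
  [0]=0x69  [1]=0x02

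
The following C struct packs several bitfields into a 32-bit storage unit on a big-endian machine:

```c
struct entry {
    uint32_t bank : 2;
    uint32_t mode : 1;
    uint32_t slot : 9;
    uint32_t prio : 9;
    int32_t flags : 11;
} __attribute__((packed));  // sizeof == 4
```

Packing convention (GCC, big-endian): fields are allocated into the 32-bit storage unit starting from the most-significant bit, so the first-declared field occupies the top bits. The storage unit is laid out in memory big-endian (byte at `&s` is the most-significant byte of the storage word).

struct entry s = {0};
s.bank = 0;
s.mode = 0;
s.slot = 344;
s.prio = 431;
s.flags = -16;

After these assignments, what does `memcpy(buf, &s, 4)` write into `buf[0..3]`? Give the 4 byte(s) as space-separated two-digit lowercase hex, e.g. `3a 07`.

15 8d 7f f0

[30+:2] bank=0 & 0x3 = 0x0; word=0x00000000
[29+:1] mode=0 & 0x1 = 0x0; word=0x00000000
[20+:9] slot=344 & 0x1ff = 0x158; word=0x15800000
[11+:9] prio=431 & 0x1ff = 0x1af; word=0x158d7800
[0+:11] flags=-16 & 0x7ff = 0x7f0; word=0x158d7ff0
word = 0x158d7ff0 → big-endian bytes:
  [0]=0x15  [1]=0x8d  [2]=0x7f  [3]=0xf0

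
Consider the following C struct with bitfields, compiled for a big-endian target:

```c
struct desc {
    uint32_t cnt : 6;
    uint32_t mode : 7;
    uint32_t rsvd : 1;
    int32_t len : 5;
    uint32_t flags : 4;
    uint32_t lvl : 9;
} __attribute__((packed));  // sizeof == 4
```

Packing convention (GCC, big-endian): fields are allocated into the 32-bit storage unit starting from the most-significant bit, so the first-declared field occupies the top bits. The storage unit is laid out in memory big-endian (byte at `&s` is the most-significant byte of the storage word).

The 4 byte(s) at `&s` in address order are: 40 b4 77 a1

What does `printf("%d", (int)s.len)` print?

[0]=0x40 [1]=0xb4 [2]=0x77 [3]=0xa1 (big-endian) → word 0x40b477a1
cnt [26+:6] = (word>>26) & 0x3f = 16
mode [19+:7] = (word>>19) & 0x7f = 22
rsvd [18+:1] = (word>>18) & 0x1 = 1
len [13+:5] = (word>>13) & 0x1f = 3  ←
flags [9+:4] = (word>>9) & 0xf = 11
lvl [0+:9] = (word>>0) & 0x1ff = 417
len signed 5b, MSB=0: value = 3

3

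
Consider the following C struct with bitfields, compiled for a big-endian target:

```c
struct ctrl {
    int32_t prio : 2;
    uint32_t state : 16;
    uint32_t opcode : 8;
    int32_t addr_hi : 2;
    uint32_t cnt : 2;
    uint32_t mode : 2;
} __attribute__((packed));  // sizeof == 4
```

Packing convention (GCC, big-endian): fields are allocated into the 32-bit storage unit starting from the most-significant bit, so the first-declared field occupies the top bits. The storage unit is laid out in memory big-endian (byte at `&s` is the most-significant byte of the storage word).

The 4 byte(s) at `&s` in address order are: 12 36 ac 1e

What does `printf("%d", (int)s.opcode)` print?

176

[0]=0x12 [1]=0x36 [2]=0xac [3]=0x1e (big-endian) → word 0x1236ac1e
prio [30+:2] = (word>>30) & 0x3 = 0
state [14+:16] = (word>>14) & 0xffff = 18650
opcode [6+:8] = (word>>6) & 0xff = 176  ←
addr_hi [4+:2] = (word>>4) & 0x3 = 1
cnt [2+:2] = (word>>2) & 0x3 = 3
mode [0+:2] = (word>>0) & 0x3 = 2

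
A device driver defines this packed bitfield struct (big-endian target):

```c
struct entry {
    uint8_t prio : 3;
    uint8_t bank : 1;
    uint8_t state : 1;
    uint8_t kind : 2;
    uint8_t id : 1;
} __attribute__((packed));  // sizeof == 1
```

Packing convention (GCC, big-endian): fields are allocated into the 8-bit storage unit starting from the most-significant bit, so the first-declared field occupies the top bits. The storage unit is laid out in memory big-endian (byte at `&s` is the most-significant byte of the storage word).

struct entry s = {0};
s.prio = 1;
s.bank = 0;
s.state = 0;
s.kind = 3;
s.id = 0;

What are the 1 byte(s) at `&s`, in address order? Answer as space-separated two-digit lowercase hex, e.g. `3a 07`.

26

[5+:3] prio=1 & 0x7 = 0x1; word=0x20
[4+:1] bank=0 & 0x1 = 0x0; word=0x20
[3+:1] state=0 & 0x1 = 0x0; word=0x20
[1+:2] kind=3 & 0x3 = 0x3; word=0x26
[0+:1] id=0 & 0x1 = 0x0; word=0x26
word = 0x26 → big-endian bytes:
  [0]=0x26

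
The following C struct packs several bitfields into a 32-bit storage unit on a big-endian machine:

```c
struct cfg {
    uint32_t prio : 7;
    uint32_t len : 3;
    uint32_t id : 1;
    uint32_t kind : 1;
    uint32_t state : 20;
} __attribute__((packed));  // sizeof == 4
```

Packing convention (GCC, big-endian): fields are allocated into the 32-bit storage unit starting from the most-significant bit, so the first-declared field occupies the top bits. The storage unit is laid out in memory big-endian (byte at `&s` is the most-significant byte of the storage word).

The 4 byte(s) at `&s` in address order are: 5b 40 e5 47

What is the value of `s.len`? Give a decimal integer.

5

[0]=0x5b [1]=0x40 [2]=0xe5 [3]=0x47 (big-endian) → word 0x5b40e547
prio:7 @ bit 25 → (0x5b40e547>>25)&0x7f = 0x2d
len:3 @ bit 22 → (0x5b40e547>>22)&0x7 = 0x5  ←
id:1 @ bit 21 → (0x5b40e547>>21)&0x1 = 0x0
kind:1 @ bit 20 → (0x5b40e547>>20)&0x1 = 0x0
state:20 @ bit 0 → (0x5b40e547>>0)&0xfffff = 0xe547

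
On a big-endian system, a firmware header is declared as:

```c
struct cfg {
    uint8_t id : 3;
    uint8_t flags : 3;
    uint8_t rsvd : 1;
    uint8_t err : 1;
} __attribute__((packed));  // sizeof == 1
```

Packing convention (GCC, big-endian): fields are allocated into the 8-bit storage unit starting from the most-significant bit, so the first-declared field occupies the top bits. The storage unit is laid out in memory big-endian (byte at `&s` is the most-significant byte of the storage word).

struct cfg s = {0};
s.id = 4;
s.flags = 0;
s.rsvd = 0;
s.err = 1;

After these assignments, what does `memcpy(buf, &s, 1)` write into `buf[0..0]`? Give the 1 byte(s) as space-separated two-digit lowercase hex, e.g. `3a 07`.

[5+:3] id=4 & 0x7 = 0x4; word=0x80
[2+:3] flags=0 & 0x7 = 0x0; word=0x80
[1+:1] rsvd=0 & 0x1 = 0x0; word=0x80
[0+:1] err=1 & 0x1 = 0x1; word=0x81
word = 0x81 → big-endian bytes:
  [0]=0x81

81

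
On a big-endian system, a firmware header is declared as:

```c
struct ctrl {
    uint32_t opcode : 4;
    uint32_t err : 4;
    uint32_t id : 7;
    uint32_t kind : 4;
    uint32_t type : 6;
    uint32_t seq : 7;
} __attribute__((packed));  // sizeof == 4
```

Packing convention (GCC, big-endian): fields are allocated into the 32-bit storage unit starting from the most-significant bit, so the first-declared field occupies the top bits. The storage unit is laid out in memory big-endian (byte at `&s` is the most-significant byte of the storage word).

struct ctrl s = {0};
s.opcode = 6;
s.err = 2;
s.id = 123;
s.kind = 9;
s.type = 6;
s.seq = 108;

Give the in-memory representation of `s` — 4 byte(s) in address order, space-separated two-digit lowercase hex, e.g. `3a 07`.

62 f7 23 6c

[28+:4] opcode=6 & 0xf = 0x6; word=0x60000000
[24+:4] err=2 & 0xf = 0x2; word=0x62000000
[17+:7] id=123 & 0x7f = 0x7b; word=0x62f60000
[13+:4] kind=9 & 0xf = 0x9; word=0x62f72000
[7+:6] type=6 & 0x3f = 0x6; word=0x62f72300
[0+:7] seq=108 & 0x7f = 0x6c; word=0x62f7236c
word = 0x62f7236c → big-endian bytes:
  [0]=0x62  [1]=0xf7  [2]=0x23  [3]=0x6c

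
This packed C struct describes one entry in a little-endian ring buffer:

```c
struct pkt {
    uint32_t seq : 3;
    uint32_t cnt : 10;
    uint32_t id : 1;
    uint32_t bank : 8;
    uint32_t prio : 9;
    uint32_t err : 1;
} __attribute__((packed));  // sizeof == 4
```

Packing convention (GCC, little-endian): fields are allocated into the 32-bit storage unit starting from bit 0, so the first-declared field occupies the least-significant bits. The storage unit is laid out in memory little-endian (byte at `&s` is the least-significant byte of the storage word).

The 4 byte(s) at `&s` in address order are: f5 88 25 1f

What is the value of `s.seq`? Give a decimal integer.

5

[0]=0xf5 [1]=0x88 [2]=0x25 [3]=0x1f (little-endian) → word 0x1f2588f5
seq [0+:3] = (word>>0) & 0x7 = 5  ←
cnt [3+:10] = (word>>3) & 0x3ff = 286
id [13+:1] = (word>>13) & 0x1 = 0
bank [14+:8] = (word>>14) & 0xff = 150
prio [22+:9] = (word>>22) & 0x1ff = 124
err [31+:1] = (word>>31) & 0x1 = 0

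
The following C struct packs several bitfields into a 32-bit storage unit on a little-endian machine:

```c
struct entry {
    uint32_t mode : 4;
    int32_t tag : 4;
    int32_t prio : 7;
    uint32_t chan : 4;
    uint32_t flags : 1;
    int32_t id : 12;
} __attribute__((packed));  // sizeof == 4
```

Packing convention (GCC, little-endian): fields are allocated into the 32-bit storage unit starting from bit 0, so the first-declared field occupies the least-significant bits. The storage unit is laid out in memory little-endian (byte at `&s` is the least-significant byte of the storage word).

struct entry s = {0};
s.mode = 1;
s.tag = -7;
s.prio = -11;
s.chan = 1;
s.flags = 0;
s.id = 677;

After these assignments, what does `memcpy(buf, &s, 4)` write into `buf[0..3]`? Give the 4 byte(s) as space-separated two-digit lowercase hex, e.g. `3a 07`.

91 f5 50 2a

mode:4 = 1 → 0x1 << 0 → word 0x00000001
tag:4 = -7 → 0x9 << 4 → word 0x00000091
prio:7 = -11 → 0x75 << 8 → word 0x00007591
chan:4 = 1 → 0x1 << 15 → word 0x0000f591
flags:1 = 0 → 0x0 << 19 → word 0x0000f591
id:12 = 677 → 0x2a5 << 20 → word 0x2a50f591
word = 0x2a50f591 → little-endian bytes:
  [0]=0x91  [1]=0xf5  [2]=0x50  [3]=0x2a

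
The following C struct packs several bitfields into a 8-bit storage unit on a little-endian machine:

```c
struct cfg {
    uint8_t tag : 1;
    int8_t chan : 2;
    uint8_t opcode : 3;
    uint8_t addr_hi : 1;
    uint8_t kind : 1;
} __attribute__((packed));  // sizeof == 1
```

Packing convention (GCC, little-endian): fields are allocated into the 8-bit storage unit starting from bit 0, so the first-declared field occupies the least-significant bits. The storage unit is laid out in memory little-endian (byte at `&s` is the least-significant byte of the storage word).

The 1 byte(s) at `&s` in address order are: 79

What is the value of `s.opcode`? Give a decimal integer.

[0]=0x79 (little-endian) → word 0x79
tag:1 @ bit 0 → (0x79>>0)&0x1 = 0x1
chan:2 @ bit 1 → (0x79>>1)&0x3 = 0x0
opcode:3 @ bit 3 → (0x79>>3)&0x7 = 0x7  ←
addr_hi:1 @ bit 6 → (0x79>>6)&0x1 = 0x1
kind:1 @ bit 7 → (0x79>>7)&0x1 = 0x0

7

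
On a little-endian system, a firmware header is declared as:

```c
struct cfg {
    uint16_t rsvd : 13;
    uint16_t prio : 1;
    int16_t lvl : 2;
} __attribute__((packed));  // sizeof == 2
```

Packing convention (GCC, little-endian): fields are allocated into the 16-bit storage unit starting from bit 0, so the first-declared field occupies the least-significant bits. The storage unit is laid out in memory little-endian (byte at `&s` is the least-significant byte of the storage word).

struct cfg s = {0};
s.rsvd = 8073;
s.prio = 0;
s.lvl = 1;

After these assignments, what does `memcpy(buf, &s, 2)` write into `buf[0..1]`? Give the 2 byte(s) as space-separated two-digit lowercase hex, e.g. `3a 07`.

rsvd (13b) val=8073 bits=0x1f89 at bit 0: 0x1f89
prio (1b) val=0 bits=0x0 at bit 13: 0x1f89
lvl (2b) val=1 bits=0x1 at bit 14: 0x5f89
word = 0x5f89 → little-endian bytes:
  [0]=0x89  [1]=0x5f

89 5f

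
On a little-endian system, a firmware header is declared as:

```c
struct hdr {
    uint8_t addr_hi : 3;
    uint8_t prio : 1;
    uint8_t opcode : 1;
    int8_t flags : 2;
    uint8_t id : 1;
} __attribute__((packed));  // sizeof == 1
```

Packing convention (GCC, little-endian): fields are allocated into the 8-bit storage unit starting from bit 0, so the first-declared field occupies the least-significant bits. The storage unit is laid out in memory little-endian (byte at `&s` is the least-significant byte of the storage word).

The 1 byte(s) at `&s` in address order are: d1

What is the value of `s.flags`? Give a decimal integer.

[0]=0xd1 (little-endian) → word 0xd1
addr_hi:3 @ bit 0 → (0xd1>>0)&0x7 = 0x1
prio:1 @ bit 3 → (0xd1>>3)&0x1 = 0x0
opcode:1 @ bit 4 → (0xd1>>4)&0x1 = 0x1
flags:2 @ bit 5 → (0xd1>>5)&0x3 = 0x2  ←
id:1 @ bit 7 → (0xd1>>7)&0x1 = 0x1
flags signed 2b, MSB=1: 2 - 4 = -2

-2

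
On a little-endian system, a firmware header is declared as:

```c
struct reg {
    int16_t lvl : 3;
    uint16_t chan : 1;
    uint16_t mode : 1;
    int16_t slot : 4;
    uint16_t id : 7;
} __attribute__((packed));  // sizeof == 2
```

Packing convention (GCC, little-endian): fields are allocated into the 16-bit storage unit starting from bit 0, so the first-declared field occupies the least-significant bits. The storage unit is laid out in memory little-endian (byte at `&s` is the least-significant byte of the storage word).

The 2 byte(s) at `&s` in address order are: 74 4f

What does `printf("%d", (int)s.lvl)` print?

-4

[0]=0x74 [1]=0x4f (little-endian) → word 0x4f74
lvl:3 @ bit 0 → (0x4f74>>0)&0x7 = 0x4  ←
chan:1 @ bit 3 → (0x4f74>>3)&0x1 = 0x0
mode:1 @ bit 4 → (0x4f74>>4)&0x1 = 0x1
slot:4 @ bit 5 → (0x4f74>>5)&0xf = 0xb
id:7 @ bit 9 → (0x4f74>>9)&0x7f = 0x27
lvl signed 3b, MSB=1: 4 - 8 = -4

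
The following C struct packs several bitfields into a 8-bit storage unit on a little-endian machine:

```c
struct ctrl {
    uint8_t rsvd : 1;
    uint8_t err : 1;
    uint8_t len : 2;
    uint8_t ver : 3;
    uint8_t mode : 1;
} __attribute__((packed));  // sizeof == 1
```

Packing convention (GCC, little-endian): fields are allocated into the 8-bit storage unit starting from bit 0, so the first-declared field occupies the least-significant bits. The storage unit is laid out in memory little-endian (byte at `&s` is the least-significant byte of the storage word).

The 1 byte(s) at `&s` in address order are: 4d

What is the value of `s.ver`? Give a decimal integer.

[0]=0x4d (little-endian) → word 0x4d
rsvd:1 @ bit 0 → (0x4d>>0)&0x1 = 0x1
err:1 @ bit 1 → (0x4d>>1)&0x1 = 0x0
len:2 @ bit 2 → (0x4d>>2)&0x3 = 0x3
ver:3 @ bit 4 → (0x4d>>4)&0x7 = 0x4  ←
mode:1 @ bit 7 → (0x4d>>7)&0x1 = 0x0

4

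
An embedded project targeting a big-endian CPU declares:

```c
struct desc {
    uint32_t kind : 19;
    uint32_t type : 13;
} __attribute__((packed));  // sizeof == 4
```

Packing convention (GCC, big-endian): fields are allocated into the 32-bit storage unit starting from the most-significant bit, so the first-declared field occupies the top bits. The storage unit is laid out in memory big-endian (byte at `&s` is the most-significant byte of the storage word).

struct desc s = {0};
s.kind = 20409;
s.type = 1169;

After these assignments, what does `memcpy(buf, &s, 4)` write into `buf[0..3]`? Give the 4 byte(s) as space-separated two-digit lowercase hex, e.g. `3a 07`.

09 f7 24 91

[13+:19] kind=20409 & 0x7ffff = 0x4fb9; word=0x09f72000
[0+:13] type=1169 & 0x1fff = 0x491; word=0x09f72491
word = 0x09f72491 → big-endian bytes:
  [0]=0x09  [1]=0xf7  [2]=0x24  [3]=0x91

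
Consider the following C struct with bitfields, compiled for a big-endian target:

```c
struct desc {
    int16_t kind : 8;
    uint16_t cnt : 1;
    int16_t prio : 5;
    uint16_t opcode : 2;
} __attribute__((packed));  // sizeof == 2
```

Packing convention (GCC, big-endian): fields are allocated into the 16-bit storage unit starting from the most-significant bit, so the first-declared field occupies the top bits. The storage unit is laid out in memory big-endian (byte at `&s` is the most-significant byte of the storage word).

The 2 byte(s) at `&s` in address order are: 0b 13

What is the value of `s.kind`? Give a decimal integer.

[0]=0x0b [1]=0x13 (big-endian) → word 0x0b13
kind [8+:8] = (word>>8) & 0xff = 11  ←
cnt [7+:1] = (word>>7) & 0x1 = 0
prio [2+:5] = (word>>2) & 0x1f = 4
opcode [0+:2] = (word>>0) & 0x3 = 3
kind signed 8b, MSB=0: value = 11

11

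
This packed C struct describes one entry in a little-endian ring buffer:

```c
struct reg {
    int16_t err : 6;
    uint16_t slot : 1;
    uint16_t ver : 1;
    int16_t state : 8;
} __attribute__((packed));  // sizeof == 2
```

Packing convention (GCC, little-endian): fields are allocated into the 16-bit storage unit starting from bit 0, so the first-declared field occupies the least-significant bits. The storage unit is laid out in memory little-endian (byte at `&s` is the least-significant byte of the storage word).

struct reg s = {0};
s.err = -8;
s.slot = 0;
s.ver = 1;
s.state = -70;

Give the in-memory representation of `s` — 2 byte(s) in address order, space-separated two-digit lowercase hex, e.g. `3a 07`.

err:6 = -8 → 0x38 << 0 → word 0x0038
slot:1 = 0 → 0x0 << 6 → word 0x0038
ver:1 = 1 → 0x1 << 7 → word 0x00b8
state:8 = -70 → 0xba << 8 → word 0xbab8
word = 0xbab8 → little-endian bytes:
  [0]=0xb8  [1]=0xba

b8 ba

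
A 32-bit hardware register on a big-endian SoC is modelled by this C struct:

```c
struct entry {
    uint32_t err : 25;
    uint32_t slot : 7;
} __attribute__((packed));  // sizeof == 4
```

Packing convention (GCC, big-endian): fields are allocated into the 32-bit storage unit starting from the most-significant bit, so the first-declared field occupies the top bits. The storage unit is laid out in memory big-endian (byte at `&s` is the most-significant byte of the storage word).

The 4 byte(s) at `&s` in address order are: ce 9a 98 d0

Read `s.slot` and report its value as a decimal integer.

80

[0]=0xce [1]=0x9a [2]=0x98 [3]=0xd0 (big-endian) → word 0xce9a98d0
err [7+:25] = (word>>7) & 0x1ffffff = 27079985
slot [0+:7] = (word>>0) & 0x7f = 80  ←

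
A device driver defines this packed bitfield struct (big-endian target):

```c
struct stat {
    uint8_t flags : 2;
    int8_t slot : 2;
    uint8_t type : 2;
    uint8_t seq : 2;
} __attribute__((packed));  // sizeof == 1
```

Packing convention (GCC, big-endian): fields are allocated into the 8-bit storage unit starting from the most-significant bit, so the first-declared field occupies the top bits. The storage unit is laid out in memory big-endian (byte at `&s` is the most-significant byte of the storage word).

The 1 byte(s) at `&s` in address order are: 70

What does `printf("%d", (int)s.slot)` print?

-1

[0]=0x70 (big-endian) → word 0x70
flags [6+:2] = (word>>6) & 0x3 = 1
slot [4+:2] = (word>>4) & 0x3 = 3  ←
type [2+:2] = (word>>2) & 0x3 = 0
seq [0+:2] = (word>>0) & 0x3 = 0
slot signed 2b, MSB=1: 3 - 4 = -1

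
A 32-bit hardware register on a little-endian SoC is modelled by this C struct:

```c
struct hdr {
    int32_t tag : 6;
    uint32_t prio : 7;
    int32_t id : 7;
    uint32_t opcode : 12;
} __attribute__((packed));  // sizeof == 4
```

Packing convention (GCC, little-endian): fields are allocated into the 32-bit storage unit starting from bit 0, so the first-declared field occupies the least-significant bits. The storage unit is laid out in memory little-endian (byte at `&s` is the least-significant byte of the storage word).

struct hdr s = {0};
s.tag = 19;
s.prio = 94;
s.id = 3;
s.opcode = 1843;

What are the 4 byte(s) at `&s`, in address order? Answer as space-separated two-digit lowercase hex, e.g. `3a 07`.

93 77 30 73

tag (6b) val=19 bits=0x13 at bit 0: 0x00000013
prio (7b) val=94 bits=0x5e at bit 6: 0x00001793
id (7b) val=3 bits=0x3 at bit 13: 0x00007793
opcode (12b) val=1843 bits=0x733 at bit 20: 0x73307793
word = 0x73307793 → little-endian bytes:
  [0]=0x93  [1]=0x77  [2]=0x30  [3]=0x73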